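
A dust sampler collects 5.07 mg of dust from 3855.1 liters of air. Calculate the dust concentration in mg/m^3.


1.3151 mg/m^3

Convert liters to m^3: 1 m^3 = 1000 L
Concentration = mass / volume * 1000
= 5.07 / 3855.1 * 1000
= 0.001315140982 * 1000
= 1.3151 mg/m^3


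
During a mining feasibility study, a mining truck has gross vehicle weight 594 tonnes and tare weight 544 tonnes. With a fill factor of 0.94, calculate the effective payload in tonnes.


Maximum payload = gross - tare
= 594 - 544 = 50 tonnes
Effective payload = max payload * fill factor
= 50 * 0.94
= 47.0 tonnes

47.0 tonnes


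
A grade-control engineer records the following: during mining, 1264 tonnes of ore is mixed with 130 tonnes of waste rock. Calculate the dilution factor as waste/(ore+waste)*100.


9.3257%

Total material = ore + waste
= 1264 + 130 = 1394 tonnes
Dilution = waste / total * 100
= 130 / 1394 * 100
= 0.09325681492 * 100
= 9.3257%


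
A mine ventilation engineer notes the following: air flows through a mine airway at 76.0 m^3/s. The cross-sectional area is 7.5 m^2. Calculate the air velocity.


10.1333 m/s

Velocity = flow rate / cross-sectional area
= 76.0 / 7.5
= 10.1333 m/s


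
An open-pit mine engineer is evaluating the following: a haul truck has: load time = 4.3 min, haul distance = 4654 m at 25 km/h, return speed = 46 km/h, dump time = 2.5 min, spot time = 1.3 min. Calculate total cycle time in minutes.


Convert haul speed to m/min: 25 * 1000/60 = 416.6666667 m/min
Haul time = 4654 / 416.6666667 = 11.1696 min
Convert return speed to m/min: 46 * 1000/60 = 766.6666667 m/min
Return time = 4654 / 766.6666667 = 6.070434783 min
Total cycle time:
= 4.3 + 11.1696 + 2.5 + 6.070434783 + 1.3
= 25.34 min

25.34 min


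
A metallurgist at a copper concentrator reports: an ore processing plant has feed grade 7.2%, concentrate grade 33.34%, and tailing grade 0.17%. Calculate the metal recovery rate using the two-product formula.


98.1393%

Using the two-product formula:
R = 100 * c * (f - t) / (f * (c - t))
Numerator = 100 * 33.34 * (7.2 - 0.17)
= 100 * 33.34 * 7.03
= 23438.02
Denominator = 7.2 * (33.34 - 0.17)
= 7.2 * 33.17
= 238.824
R = 23438.02 / 238.824
= 98.1393%


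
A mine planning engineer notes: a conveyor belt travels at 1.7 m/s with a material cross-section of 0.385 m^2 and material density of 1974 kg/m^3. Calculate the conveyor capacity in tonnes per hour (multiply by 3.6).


Volumetric flow = speed * area
= 1.7 * 0.385 = 0.6545 m^3/s
Mass flow = volumetric * density
= 0.6545 * 1974 = 1291.983 kg/s
Convert to t/h: multiply by 3.6
Capacity = 1291.983 * 3.6
= 4651.1388 t/h

4651.1388 t/h


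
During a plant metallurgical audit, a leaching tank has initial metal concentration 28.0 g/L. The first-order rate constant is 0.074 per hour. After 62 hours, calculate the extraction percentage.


98.9827%

Compute the exponent:
-k * t = -0.074 * 62 = -4.588
Remaining concentration:
C = 28.0 * exp(-4.588)
= 28.0 * 0.01017318441
= 0.2848491635 g/L
Extracted = 28.0 - 0.2848491635 = 27.71515084 g/L
Extraction % = 27.71515084 / 28.0 * 100
= 98.9827%


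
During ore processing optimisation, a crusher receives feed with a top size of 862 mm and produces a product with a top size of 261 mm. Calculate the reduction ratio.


3.3027

Reduction ratio = feed size / product size
= 862 / 261
= 3.3027


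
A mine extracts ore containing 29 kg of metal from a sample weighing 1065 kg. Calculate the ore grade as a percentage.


2.723%

Ore grade = (metal mass / ore mass) * 100
= (29 / 1065) * 100
= 0.02723004695 * 100
= 2.723%


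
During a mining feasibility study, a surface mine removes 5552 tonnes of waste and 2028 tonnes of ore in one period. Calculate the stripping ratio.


2.7377

Stripping ratio = waste tonnage / ore tonnage
= 5552 / 2028
= 2.7377


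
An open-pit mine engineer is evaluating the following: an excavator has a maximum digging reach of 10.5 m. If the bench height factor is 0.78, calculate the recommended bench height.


8.19 m

Bench height = reach * factor
= 10.5 * 0.78
= 8.19 m


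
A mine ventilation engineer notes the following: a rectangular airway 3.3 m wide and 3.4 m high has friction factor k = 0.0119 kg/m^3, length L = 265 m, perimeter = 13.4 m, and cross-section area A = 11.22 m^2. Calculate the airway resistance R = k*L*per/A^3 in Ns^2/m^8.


Compute the numerator:
k * L * per = 0.0119 * 265 * 13.4
= 42.2569
Compute the denominator:
A^3 = 11.22^3 = 1412.467848
Resistance:
R = 42.2569 / 1412.467848
= 0.0299 Ns^2/m^8

0.0299 Ns^2/m^8


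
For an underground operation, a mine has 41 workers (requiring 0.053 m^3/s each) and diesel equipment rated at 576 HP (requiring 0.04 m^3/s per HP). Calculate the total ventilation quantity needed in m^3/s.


Airflow for workers:
Q_people = 41 * 0.053 = 2.173 m^3/s
Airflow for diesel equipment:
Q_diesel = 576 * 0.04 = 23.04 m^3/s
Total ventilation:
Q_total = 2.173 + 23.04
= 25.213 m^3/s

25.213 m^3/s


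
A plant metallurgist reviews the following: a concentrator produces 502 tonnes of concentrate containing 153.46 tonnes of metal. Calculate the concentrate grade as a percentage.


Grade = (metal in concentrate / concentrate mass) * 100
= (153.46 / 502) * 100
= 0.3056972112 * 100
= 30.5697%

30.5697%


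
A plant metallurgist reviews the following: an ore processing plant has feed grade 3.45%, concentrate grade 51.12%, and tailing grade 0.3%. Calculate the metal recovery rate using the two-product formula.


91.8433%

Using the two-product formula:
R = 100 * c * (f - t) / (f * (c - t))
Numerator = 100 * 51.12 * (3.45 - 0.3)
= 100 * 51.12 * 3.15
= 16102.8
Denominator = 3.45 * (51.12 - 0.3)
= 3.45 * 50.82
= 175.329
R = 16102.8 / 175.329
= 91.8433%


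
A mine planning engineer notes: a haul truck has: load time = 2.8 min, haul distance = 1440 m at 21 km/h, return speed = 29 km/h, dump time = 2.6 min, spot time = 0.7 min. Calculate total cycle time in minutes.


13.1936 min

Convert haul speed to m/min: 21 * 1000/60 = 350 m/min
Haul time = 1440 / 350 = 4.114285714 min
Convert return speed to m/min: 29 * 1000/60 = 483.3333333 m/min
Return time = 1440 / 483.3333333 = 2.979310345 min
Total cycle time:
= 2.8 + 4.114285714 + 2.6 + 2.979310345 + 0.7
= 13.1936 min


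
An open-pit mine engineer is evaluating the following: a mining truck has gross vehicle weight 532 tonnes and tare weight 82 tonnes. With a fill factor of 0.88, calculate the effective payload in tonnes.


Maximum payload = gross - tare
= 532 - 82 = 450 tonnes
Effective payload = max payload * fill factor
= 450 * 0.88
= 396.0 tonnes

396.0 tonnes


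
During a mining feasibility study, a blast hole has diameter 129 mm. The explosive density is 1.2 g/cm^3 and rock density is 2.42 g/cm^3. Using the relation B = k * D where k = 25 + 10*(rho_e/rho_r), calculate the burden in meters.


First, compute k:
rho_e / rho_r = 1.2 / 2.42 = 0.4958677686
k = 25 + 10 * 0.4958677686 = 29.95867769
Then, compute burden:
B = k * D / 1000 = 29.95867769 * 129 / 1000
= 3864.669421 / 1000
= 3.8647 m

3.8647 m


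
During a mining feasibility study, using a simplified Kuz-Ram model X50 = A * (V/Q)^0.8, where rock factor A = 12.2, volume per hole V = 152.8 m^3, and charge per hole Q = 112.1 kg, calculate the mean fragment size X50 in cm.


15.6305 cm

Compute V/Q:
V/Q = 152.8 / 112.1 = 1.363068689
Raise to the power 0.8:
(V/Q)^0.8 = 1.363068689^0.8 = 1.281191927
Multiply by A:
X50 = 12.2 * 1.281191927
= 15.6305 cm


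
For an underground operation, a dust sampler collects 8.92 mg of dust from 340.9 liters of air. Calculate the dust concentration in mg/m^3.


26.166 mg/m^3

Convert liters to m^3: 1 m^3 = 1000 L
Concentration = mass / volume * 1000
= 8.92 / 340.9 * 1000
= 0.02616603109 * 1000
= 26.166 mg/m^3


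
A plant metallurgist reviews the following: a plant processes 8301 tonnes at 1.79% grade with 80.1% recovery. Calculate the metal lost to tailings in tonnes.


29.569 tonnes

Total metal in feed:
= 8301 * 1.79 / 100 = 148.5879 tonnes
Metal recovered:
= 148.5879 * 80.1 / 100 = 119.0189079 tonnes
Metal lost to tailings:
= 148.5879 - 119.0189079
= 29.569 tonnes


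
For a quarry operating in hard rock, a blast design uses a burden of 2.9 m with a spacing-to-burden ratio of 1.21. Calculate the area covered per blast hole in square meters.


First, find the spacing:
Spacing = burden * ratio = 2.9 * 1.21
= 3.509 m
Then, calculate the area:
Area = burden * spacing = 2.9 * 3.509
= 10.1761 m^2

10.1761 m^2


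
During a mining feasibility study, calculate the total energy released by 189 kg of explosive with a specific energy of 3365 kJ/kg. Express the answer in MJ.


Energy = mass * specific_energy / 1000
= 189 * 3365 / 1000
= 635985 / 1000
= 635.985 MJ

635.985 MJ


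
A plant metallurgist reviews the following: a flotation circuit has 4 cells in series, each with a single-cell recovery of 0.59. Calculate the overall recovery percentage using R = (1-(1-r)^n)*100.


97.1742%

Complement of single-cell recovery:
1 - r = 1 - 0.59 = 0.41
Raise to power n:
(1 - r)^4 = 0.41^4 = 0.02825761
Overall recovery:
R = (1 - 0.02825761) * 100
= 97.1742%


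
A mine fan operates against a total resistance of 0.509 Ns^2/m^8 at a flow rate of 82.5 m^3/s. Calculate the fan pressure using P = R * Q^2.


Compute Q^2:
Q^2 = 82.5^2 = 6806.25
Compute pressure:
P = R * Q^2 = 0.509 * 6806.25
= 3464.3813 Pa

3464.3813 Pa


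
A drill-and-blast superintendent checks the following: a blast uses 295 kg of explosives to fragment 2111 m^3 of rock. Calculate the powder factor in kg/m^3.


0.1397 kg/m^3

Powder factor = explosive mass / rock volume
= 295 / 2111
= 0.1397 kg/m^3


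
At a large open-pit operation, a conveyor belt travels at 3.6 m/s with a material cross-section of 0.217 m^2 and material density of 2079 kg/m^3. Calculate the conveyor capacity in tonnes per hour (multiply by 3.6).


Volumetric flow = speed * area
= 3.6 * 0.217 = 0.7812 m^3/s
Mass flow = volumetric * density
= 0.7812 * 2079 = 1624.1148 kg/s
Convert to t/h: multiply by 3.6
Capacity = 1624.1148 * 3.6
= 5846.8133 t/h

5846.8133 t/h


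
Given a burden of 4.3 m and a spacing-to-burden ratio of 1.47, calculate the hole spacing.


6.321 m

Spacing = burden * ratio
= 4.3 * 1.47
= 6.321 m


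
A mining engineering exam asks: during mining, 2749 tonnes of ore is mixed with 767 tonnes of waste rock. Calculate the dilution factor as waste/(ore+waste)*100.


21.8146%

Total material = ore + waste
= 2749 + 767 = 3516 tonnes
Dilution = waste / total * 100
= 767 / 3516 * 100
= 0.21814562 * 100
= 21.8146%


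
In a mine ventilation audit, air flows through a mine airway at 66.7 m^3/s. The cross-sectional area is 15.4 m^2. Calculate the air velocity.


Velocity = flow rate / cross-sectional area
= 66.7 / 15.4
= 4.3312 m/s

4.3312 m/s


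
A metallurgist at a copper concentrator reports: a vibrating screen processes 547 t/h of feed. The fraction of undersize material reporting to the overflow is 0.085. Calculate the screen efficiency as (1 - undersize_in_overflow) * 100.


91.5%

Screen efficiency = (1 - fraction of undersize in overflow) * 100
= (1 - 0.085) * 100
= 0.915 * 100
= 91.5%


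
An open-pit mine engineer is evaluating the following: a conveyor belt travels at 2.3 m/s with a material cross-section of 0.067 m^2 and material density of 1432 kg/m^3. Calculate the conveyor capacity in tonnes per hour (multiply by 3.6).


794.4163 t/h

Volumetric flow = speed * area
= 2.3 * 0.067 = 0.1541 m^3/s
Mass flow = volumetric * density
= 0.1541 * 1432 = 220.6712 kg/s
Convert to t/h: multiply by 3.6
Capacity = 220.6712 * 3.6
= 794.4163 t/h


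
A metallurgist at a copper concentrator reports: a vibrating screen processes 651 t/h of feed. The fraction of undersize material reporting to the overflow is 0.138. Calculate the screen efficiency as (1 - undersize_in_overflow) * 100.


86.2%

Screen efficiency = (1 - fraction of undersize in overflow) * 100
= (1 - 0.138) * 100
= 0.862 * 100
= 86.2%


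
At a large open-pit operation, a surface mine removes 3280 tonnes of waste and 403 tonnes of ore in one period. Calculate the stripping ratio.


Stripping ratio = waste tonnage / ore tonnage
= 3280 / 403
= 8.139

8.139


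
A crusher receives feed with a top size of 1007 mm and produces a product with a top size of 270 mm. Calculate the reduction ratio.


3.7296

Reduction ratio = feed size / product size
= 1007 / 270
= 3.7296


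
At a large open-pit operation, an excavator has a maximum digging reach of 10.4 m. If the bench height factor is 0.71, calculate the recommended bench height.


7.384 m

Bench height = reach * factor
= 10.4 * 0.71
= 7.384 m


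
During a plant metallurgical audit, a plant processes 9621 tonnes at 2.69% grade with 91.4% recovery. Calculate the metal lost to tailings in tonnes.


Total metal in feed:
= 9621 * 2.69 / 100 = 258.8049 tonnes
Metal recovered:
= 258.8049 * 91.4 / 100 = 236.5476786 tonnes
Metal lost to tailings:
= 258.8049 - 236.5476786
= 22.2572 tonnes

22.2572 tonnes


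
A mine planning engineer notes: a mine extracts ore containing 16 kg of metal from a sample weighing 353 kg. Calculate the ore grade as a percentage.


4.5326%

Ore grade = (metal mass / ore mass) * 100
= (16 / 353) * 100
= 0.04532577904 * 100
= 4.5326%


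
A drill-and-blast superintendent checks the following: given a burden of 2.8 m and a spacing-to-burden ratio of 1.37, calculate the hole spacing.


3.836 m

Spacing = burden * ratio
= 2.8 * 1.37
= 3.836 m


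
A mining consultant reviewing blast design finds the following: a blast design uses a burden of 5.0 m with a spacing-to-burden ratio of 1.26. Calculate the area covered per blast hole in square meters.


31.5 m^2

First, find the spacing:
Spacing = burden * ratio = 5.0 * 1.26
= 6.3 m
Then, calculate the area:
Area = burden * spacing = 5.0 * 6.3
= 31.5 m^2


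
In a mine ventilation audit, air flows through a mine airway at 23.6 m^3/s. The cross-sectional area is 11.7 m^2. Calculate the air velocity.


Velocity = flow rate / cross-sectional area
= 23.6 / 11.7
= 2.0171 m/s

2.0171 m/s


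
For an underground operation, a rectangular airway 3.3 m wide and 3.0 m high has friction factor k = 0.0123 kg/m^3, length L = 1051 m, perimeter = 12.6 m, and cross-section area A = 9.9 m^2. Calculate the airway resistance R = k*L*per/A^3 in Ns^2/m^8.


Compute the numerator:
k * L * per = 0.0123 * 1051 * 12.6
= 162.88398
Compute the denominator:
A^3 = 9.9^3 = 970.299
Resistance:
R = 162.88398 / 970.299
= 0.1679 Ns^2/m^8

0.1679 Ns^2/m^8


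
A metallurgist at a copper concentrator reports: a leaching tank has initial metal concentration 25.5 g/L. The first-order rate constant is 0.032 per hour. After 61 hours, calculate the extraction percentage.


Compute the exponent:
-k * t = -0.032 * 61 = -1.952
Remaining concentration:
C = 25.5 * exp(-1.952)
= 25.5 * 0.1419898078
= 3.620740099 g/L
Extracted = 25.5 - 3.620740099 = 21.8792599 g/L
Extraction % = 21.8792599 / 25.5 * 100
= 85.801%

85.801%


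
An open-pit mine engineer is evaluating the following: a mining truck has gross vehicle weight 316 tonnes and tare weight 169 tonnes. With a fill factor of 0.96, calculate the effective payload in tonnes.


141.12 tonnes

Maximum payload = gross - tare
= 316 - 169 = 147 tonnes
Effective payload = max payload * fill factor
= 147 * 0.96
= 141.12 tonnes


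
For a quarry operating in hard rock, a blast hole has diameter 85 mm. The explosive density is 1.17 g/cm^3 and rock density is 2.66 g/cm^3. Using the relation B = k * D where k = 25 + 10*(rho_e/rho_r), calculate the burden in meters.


2.4989 m

First, compute k:
rho_e / rho_r = 1.17 / 2.66 = 0.4398496241
k = 25 + 10 * 0.4398496241 = 29.39849624
Then, compute burden:
B = k * D / 1000 = 29.39849624 * 85 / 1000
= 2498.87218 / 1000
= 2.4989 m


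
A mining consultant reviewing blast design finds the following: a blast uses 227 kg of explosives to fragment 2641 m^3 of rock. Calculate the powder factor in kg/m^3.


Powder factor = explosive mass / rock volume
= 227 / 2641
= 0.086 kg/m^3

0.086 kg/m^3


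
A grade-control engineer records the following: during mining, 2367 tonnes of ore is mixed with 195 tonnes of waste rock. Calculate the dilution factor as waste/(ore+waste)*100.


7.6112%

Total material = ore + waste
= 2367 + 195 = 2562 tonnes
Dilution = waste / total * 100
= 195 / 2562 * 100
= 0.07611241218 * 100
= 7.6112%


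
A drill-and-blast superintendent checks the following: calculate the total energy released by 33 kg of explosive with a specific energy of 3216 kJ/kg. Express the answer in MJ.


106.128 MJ

Energy = mass * specific_energy / 1000
= 33 * 3216 / 1000
= 106128 / 1000
= 106.128 MJ


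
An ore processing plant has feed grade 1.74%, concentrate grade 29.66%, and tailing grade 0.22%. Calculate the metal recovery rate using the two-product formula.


88.0091%

Using the two-product formula:
R = 100 * c * (f - t) / (f * (c - t))
Numerator = 100 * 29.66 * (1.74 - 0.22)
= 100 * 29.66 * 1.52
= 4508.32
Denominator = 1.74 * (29.66 - 0.22)
= 1.74 * 29.44
= 51.2256
R = 4508.32 / 51.2256
= 88.0091%


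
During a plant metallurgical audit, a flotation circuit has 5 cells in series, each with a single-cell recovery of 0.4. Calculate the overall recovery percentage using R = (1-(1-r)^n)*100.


92.224%

Complement of single-cell recovery:
1 - r = 1 - 0.4 = 0.6
Raise to power n:
(1 - r)^5 = 0.6^5 = 0.07776
Overall recovery:
R = (1 - 0.07776) * 100
= 92.224%


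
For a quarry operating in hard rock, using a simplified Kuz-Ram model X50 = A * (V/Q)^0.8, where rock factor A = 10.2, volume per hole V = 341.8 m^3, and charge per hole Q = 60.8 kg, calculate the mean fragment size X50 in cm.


Compute V/Q:
V/Q = 341.8 / 60.8 = 5.621710526
Raise to the power 0.8:
(V/Q)^0.8 = 5.621710526^0.8 = 3.980107326
Multiply by A:
X50 = 10.2 * 3.980107326
= 40.5971 cm

40.5971 cm


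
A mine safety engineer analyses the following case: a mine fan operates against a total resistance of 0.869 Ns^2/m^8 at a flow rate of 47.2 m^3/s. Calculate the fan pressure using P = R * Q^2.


Compute Q^2:
Q^2 = 47.2^2 = 2227.84
Compute pressure:
P = R * Q^2 = 0.869 * 2227.84
= 1935.993 Pa

1935.993 Pa


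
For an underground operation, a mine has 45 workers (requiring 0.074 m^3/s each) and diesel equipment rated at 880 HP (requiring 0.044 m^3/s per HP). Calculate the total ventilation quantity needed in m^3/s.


Airflow for workers:
Q_people = 45 * 0.074 = 3.33 m^3/s
Airflow for diesel equipment:
Q_diesel = 880 * 0.044 = 38.72 m^3/s
Total ventilation:
Q_total = 3.33 + 38.72
= 42.05 m^3/s

42.05 m^3/s


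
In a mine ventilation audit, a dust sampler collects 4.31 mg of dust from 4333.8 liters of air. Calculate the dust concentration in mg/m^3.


0.9945 mg/m^3

Convert liters to m^3: 1 m^3 = 1000 L
Concentration = mass / volume * 1000
= 4.31 / 4333.8 * 1000
= 0.0009945082837 * 1000
= 0.9945 mg/m^3


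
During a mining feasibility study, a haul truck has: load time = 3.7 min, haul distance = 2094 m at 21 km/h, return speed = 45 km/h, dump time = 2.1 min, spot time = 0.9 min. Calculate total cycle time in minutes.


Convert haul speed to m/min: 21 * 1000/60 = 350 m/min
Haul time = 2094 / 350 = 5.982857143 min
Convert return speed to m/min: 45 * 1000/60 = 750 m/min
Return time = 2094 / 750 = 2.792 min
Total cycle time:
= 3.7 + 5.982857143 + 2.1 + 2.792 + 0.9
= 15.4749 min

15.4749 min


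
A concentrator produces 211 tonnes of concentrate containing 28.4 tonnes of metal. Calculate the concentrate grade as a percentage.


13.4597%

Grade = (metal in concentrate / concentrate mass) * 100
= (28.4 / 211) * 100
= 0.1345971564 * 100
= 13.4597%


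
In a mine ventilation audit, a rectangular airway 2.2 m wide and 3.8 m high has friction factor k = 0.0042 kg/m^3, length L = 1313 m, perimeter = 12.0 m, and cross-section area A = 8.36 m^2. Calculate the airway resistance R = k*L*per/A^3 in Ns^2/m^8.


0.1133 Ns^2/m^8

Compute the numerator:
k * L * per = 0.0042 * 1313 * 12.0
= 66.1752
Compute the denominator:
A^3 = 8.36^3 = 584.277056
Resistance:
R = 66.1752 / 584.277056
= 0.1133 Ns^2/m^8


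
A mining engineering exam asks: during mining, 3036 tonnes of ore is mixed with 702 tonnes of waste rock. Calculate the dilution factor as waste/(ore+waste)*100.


Total material = ore + waste
= 3036 + 702 = 3738 tonnes
Dilution = waste / total * 100
= 702 / 3738 * 100
= 0.1878009631 * 100
= 18.7801%

18.7801%


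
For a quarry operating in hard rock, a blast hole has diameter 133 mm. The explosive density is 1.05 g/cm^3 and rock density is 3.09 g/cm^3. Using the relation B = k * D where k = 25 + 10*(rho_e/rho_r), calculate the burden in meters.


3.7769 m

First, compute k:
rho_e / rho_r = 1.05 / 3.09 = 0.3398058252
k = 25 + 10 * 0.3398058252 = 28.39805825
Then, compute burden:
B = k * D / 1000 = 28.39805825 * 133 / 1000
= 3776.941748 / 1000
= 3.7769 m


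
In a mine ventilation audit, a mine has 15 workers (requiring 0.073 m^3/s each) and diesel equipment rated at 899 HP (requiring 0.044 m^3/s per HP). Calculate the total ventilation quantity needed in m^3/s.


Airflow for workers:
Q_people = 15 * 0.073 = 1.095 m^3/s
Airflow for diesel equipment:
Q_diesel = 899 * 0.044 = 39.556 m^3/s
Total ventilation:
Q_total = 1.095 + 39.556
= 40.651 m^3/s

40.651 m^3/s


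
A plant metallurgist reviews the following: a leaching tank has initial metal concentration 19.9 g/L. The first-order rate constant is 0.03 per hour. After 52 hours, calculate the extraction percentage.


Compute the exponent:
-k * t = -0.03 * 52 = -1.56
Remaining concentration:
C = 19.9 * exp(-1.56)
= 19.9 * 0.2101360712
= 4.181707817 g/L
Extracted = 19.9 - 4.181707817 = 15.71829218 g/L
Extraction % = 15.71829218 / 19.9 * 100
= 78.9864%

78.9864%


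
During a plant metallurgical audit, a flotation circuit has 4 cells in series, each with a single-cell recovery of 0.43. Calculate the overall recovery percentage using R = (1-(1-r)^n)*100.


Complement of single-cell recovery:
1 - r = 1 - 0.43 = 0.57
Raise to power n:
(1 - r)^4 = 0.57^4 = 0.10556001
Overall recovery:
R = (1 - 0.10556001) * 100
= 89.444%

89.444%


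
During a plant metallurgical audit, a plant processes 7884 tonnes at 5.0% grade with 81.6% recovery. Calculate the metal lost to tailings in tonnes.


Total metal in feed:
= 7884 * 5.0 / 100 = 394.2 tonnes
Metal recovered:
= 394.2 * 81.6 / 100 = 321.6672 tonnes
Metal lost to tailings:
= 394.2 - 321.6672
= 72.5328 tonnes

72.5328 tonnes


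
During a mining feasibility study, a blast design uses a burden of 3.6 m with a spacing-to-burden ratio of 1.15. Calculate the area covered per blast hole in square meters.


14.904 m^2

First, find the spacing:
Spacing = burden * ratio = 3.6 * 1.15
= 4.14 m
Then, calculate the area:
Area = burden * spacing = 3.6 * 4.14
= 14.904 m^2


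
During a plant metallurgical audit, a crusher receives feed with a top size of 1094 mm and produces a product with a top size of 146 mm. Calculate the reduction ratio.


7.4932

Reduction ratio = feed size / product size
= 1094 / 146
= 7.4932


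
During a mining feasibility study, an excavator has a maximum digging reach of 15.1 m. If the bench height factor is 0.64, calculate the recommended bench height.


Bench height = reach * factor
= 15.1 * 0.64
= 9.664 m

9.664 m


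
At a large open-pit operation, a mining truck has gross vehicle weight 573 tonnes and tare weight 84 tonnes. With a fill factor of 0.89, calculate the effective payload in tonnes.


Maximum payload = gross - tare
= 573 - 84 = 489 tonnes
Effective payload = max payload * fill factor
= 489 * 0.89
= 435.21 tonnes

435.21 tonnes


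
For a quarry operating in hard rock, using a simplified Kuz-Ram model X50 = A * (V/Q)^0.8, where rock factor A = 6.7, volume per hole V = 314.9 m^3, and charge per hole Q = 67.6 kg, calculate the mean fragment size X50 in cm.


22.9433 cm

Compute V/Q:
V/Q = 314.9 / 67.6 = 4.658284024
Raise to the power 0.8:
(V/Q)^0.8 = 4.658284024^0.8 = 3.424370695
Multiply by A:
X50 = 6.7 * 3.424370695
= 22.9433 cm


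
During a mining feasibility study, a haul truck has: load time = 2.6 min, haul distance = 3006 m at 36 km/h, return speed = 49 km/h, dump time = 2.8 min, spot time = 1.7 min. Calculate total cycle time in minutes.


Convert haul speed to m/min: 36 * 1000/60 = 600 m/min
Haul time = 3006 / 600 = 5.01 min
Convert return speed to m/min: 49 * 1000/60 = 816.6666667 m/min
Return time = 3006 / 816.6666667 = 3.680816327 min
Total cycle time:
= 2.6 + 5.01 + 2.8 + 3.680816327 + 1.7
= 15.7908 min

15.7908 min


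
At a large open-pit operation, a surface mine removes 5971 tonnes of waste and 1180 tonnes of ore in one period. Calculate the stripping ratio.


5.0602

Stripping ratio = waste tonnage / ore tonnage
= 5971 / 1180
= 5.0602


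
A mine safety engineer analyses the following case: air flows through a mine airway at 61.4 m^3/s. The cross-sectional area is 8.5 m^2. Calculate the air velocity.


Velocity = flow rate / cross-sectional area
= 61.4 / 8.5
= 7.2235 m/s

7.2235 m/s


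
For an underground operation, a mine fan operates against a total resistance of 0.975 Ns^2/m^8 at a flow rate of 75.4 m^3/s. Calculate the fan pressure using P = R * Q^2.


5543.031 Pa

Compute Q^2:
Q^2 = 75.4^2 = 5685.16
Compute pressure:
P = R * Q^2 = 0.975 * 5685.16
= 5543.031 Pa


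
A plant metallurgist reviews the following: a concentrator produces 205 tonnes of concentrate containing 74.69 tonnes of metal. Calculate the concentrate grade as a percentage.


Grade = (metal in concentrate / concentrate mass) * 100
= (74.69 / 205) * 100
= 0.3643414634 * 100
= 36.4341%

36.4341%


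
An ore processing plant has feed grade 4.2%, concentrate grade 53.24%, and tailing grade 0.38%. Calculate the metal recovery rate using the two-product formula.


91.6062%

Using the two-product formula:
R = 100 * c * (f - t) / (f * (c - t))
Numerator = 100 * 53.24 * (4.2 - 0.38)
= 100 * 53.24 * 3.82
= 20337.68
Denominator = 4.2 * (53.24 - 0.38)
= 4.2 * 52.86
= 222.012
R = 20337.68 / 222.012
= 91.6062%


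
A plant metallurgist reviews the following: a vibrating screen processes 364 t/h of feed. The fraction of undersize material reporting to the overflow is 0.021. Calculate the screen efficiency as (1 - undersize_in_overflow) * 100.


Screen efficiency = (1 - fraction of undersize in overflow) * 100
= (1 - 0.021) * 100
= 0.979 * 100
= 97.9%

97.9%


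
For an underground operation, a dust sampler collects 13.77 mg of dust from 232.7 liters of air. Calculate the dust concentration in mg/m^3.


59.1749 mg/m^3

Convert liters to m^3: 1 m^3 = 1000 L
Concentration = mass / volume * 1000
= 13.77 / 232.7 * 1000
= 0.05917490331 * 1000
= 59.1749 mg/m^3


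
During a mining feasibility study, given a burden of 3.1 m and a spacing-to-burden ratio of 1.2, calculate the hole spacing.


Spacing = burden * ratio
= 3.1 * 1.2
= 3.72 m

3.72 m


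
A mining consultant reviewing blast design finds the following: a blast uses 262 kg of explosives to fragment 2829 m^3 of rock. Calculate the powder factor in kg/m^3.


Powder factor = explosive mass / rock volume
= 262 / 2829
= 0.0926 kg/m^3

0.0926 kg/m^3


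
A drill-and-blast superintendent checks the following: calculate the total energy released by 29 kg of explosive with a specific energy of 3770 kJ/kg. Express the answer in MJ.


109.33 MJ

Energy = mass * specific_energy / 1000
= 29 * 3770 / 1000
= 109330 / 1000
= 109.33 MJ


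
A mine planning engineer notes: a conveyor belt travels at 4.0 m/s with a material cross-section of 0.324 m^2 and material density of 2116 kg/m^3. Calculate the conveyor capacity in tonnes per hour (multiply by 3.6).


9872.4096 t/h

Volumetric flow = speed * area
= 4.0 * 0.324 = 1.296 m^3/s
Mass flow = volumetric * density
= 1.296 * 2116 = 2742.336 kg/s
Convert to t/h: multiply by 3.6
Capacity = 2742.336 * 3.6
= 9872.4096 t/h


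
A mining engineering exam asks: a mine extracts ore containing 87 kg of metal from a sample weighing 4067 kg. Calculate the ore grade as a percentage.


Ore grade = (metal mass / ore mass) * 100
= (87 / 4067) * 100
= 0.02139168921 * 100
= 2.1392%

2.1392%


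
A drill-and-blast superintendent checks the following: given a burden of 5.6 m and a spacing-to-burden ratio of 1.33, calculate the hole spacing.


Spacing = burden * ratio
= 5.6 * 1.33
= 7.448 m

7.448 m


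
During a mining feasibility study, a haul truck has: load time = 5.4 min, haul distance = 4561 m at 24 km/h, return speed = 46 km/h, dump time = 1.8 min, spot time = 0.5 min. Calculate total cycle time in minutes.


25.0516 min

Convert haul speed to m/min: 24 * 1000/60 = 400 m/min
Haul time = 4561 / 400 = 11.4025 min
Convert return speed to m/min: 46 * 1000/60 = 766.6666667 m/min
Return time = 4561 / 766.6666667 = 5.949130435 min
Total cycle time:
= 5.4 + 11.4025 + 1.8 + 5.949130435 + 0.5
= 25.0516 min


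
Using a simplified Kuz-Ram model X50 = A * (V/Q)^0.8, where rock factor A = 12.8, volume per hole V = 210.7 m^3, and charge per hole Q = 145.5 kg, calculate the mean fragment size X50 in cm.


Compute V/Q:
V/Q = 210.7 / 145.5 = 1.448109966
Raise to the power 0.8:
(V/Q)^0.8 = 1.448109966^0.8 = 1.344749012
Multiply by A:
X50 = 12.8 * 1.344749012
= 17.2128 cm

17.2128 cm


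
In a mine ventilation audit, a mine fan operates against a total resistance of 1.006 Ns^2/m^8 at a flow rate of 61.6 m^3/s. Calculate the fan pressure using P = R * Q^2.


Compute Q^2:
Q^2 = 61.6^2 = 3794.56
Compute pressure:
P = R * Q^2 = 1.006 * 3794.56
= 3817.3274 Pa

3817.3274 Pa


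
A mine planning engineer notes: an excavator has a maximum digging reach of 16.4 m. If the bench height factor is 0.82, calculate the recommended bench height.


Bench height = reach * factor
= 16.4 * 0.82
= 13.448 m

13.448 m


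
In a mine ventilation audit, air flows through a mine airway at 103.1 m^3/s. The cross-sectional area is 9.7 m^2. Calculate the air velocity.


10.6289 m/s

Velocity = flow rate / cross-sectional area
= 103.1 / 9.7
= 10.6289 m/s


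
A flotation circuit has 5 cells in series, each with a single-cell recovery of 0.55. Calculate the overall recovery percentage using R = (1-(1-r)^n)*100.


98.1547%

Complement of single-cell recovery:
1 - r = 1 - 0.55 = 0.45
Raise to power n:
(1 - r)^5 = 0.45^5 = 0.0184528125
Overall recovery:
R = (1 - 0.0184528125) * 100
= 98.1547%


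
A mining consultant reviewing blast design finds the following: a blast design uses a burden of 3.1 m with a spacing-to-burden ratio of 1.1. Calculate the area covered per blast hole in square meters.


10.571 m^2

First, find the spacing:
Spacing = burden * ratio = 3.1 * 1.1
= 3.41 m
Then, calculate the area:
Area = burden * spacing = 3.1 * 3.41
= 10.571 m^2


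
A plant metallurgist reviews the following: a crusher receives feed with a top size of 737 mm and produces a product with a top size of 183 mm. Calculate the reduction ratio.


4.0273

Reduction ratio = feed size / product size
= 737 / 183
= 4.0273


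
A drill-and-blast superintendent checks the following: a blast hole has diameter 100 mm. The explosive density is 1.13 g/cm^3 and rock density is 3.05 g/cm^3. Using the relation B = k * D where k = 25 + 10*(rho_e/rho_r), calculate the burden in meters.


First, compute k:
rho_e / rho_r = 1.13 / 3.05 = 0.3704918033
k = 25 + 10 * 0.3704918033 = 28.70491803
Then, compute burden:
B = k * D / 1000 = 28.70491803 * 100 / 1000
= 2870.491803 / 1000
= 2.8705 m

2.8705 m


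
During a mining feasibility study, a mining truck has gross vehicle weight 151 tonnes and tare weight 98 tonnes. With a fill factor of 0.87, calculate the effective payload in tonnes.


46.11 tonnes

Maximum payload = gross - tare
= 151 - 98 = 53 tonnes
Effective payload = max payload * fill factor
= 53 * 0.87
= 46.11 tonnes


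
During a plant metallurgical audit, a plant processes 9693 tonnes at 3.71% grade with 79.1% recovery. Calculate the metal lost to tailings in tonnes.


75.1586 tonnes

Total metal in feed:
= 9693 * 3.71 / 100 = 359.6103 tonnes
Metal recovered:
= 359.6103 * 79.1 / 100 = 284.4517473 tonnes
Metal lost to tailings:
= 359.6103 - 284.4517473
= 75.1586 tonnes


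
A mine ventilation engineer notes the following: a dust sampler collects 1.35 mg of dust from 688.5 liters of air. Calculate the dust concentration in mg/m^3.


1.9608 mg/m^3

Convert liters to m^3: 1 m^3 = 1000 L
Concentration = mass / volume * 1000
= 1.35 / 688.5 * 1000
= 0.001960784314 * 1000
= 1.9608 mg/m^3


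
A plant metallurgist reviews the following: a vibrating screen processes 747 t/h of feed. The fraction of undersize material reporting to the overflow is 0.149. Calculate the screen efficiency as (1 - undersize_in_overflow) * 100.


Screen efficiency = (1 - fraction of undersize in overflow) * 100
= (1 - 0.149) * 100
= 0.851 * 100
= 85.1%

85.1%


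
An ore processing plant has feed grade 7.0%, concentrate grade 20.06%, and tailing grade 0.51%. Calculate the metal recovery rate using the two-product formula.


Using the two-product formula:
R = 100 * c * (f - t) / (f * (c - t))
Numerator = 100 * 20.06 * (7.0 - 0.51)
= 100 * 20.06 * 6.49
= 13018.94
Denominator = 7.0 * (20.06 - 0.51)
= 7.0 * 19.55
= 136.85
R = 13018.94 / 136.85
= 95.1329%

95.1329%


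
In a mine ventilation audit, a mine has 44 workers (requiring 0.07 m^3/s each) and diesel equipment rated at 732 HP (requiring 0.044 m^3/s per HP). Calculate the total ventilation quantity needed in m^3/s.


Airflow for workers:
Q_people = 44 * 0.07 = 3.08 m^3/s
Airflow for diesel equipment:
Q_diesel = 732 * 0.044 = 32.208 m^3/s
Total ventilation:
Q_total = 3.08 + 32.208
= 35.288 m^3/s

35.288 m^3/s


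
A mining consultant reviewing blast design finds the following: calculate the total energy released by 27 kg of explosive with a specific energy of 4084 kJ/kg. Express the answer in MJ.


Energy = mass * specific_energy / 1000
= 27 * 4084 / 1000
= 110268 / 1000
= 110.268 MJ

110.268 MJ


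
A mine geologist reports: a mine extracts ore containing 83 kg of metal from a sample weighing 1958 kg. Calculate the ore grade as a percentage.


Ore grade = (metal mass / ore mass) * 100
= (83 / 1958) * 100
= 0.04239019408 * 100
= 4.239%

4.239%


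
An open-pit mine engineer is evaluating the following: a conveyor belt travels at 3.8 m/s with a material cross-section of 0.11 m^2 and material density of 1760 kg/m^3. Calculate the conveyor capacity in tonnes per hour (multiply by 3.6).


2648.448 t/h

Volumetric flow = speed * area
= 3.8 * 0.11 = 0.418 m^3/s
Mass flow = volumetric * density
= 0.418 * 1760 = 735.68 kg/s
Convert to t/h: multiply by 3.6
Capacity = 735.68 * 3.6
= 2648.448 t/h


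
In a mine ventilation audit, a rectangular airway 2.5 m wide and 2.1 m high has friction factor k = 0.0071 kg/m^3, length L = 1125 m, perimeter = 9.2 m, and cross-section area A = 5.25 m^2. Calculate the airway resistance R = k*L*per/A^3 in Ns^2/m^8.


0.5078 Ns^2/m^8

Compute the numerator:
k * L * per = 0.0071 * 1125 * 9.2
= 73.485
Compute the denominator:
A^3 = 5.25^3 = 144.703125
Resistance:
R = 73.485 / 144.703125
= 0.5078 Ns^2/m^8


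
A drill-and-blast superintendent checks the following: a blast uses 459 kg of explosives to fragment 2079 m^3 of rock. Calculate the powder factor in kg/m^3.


0.2208 kg/m^3

Powder factor = explosive mass / rock volume
= 459 / 2079
= 0.2208 kg/m^3


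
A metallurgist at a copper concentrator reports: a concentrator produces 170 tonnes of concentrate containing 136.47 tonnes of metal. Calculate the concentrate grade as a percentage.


Grade = (metal in concentrate / concentrate mass) * 100
= (136.47 / 170) * 100
= 0.8027647059 * 100
= 80.2765%

80.2765%


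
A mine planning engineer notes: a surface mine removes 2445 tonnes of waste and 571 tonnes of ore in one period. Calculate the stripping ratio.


4.282

Stripping ratio = waste tonnage / ore tonnage
= 2445 / 571
= 4.282


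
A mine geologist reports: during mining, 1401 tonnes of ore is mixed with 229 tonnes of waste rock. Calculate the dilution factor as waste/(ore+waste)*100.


Total material = ore + waste
= 1401 + 229 = 1630 tonnes
Dilution = waste / total * 100
= 229 / 1630 * 100
= 0.1404907975 * 100
= 14.0491%

14.0491%


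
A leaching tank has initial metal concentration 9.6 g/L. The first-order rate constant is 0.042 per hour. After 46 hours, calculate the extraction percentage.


85.5142%

Compute the exponent:
-k * t = -0.042 * 46 = -1.932
Remaining concentration:
C = 9.6 * exp(-1.932)
= 9.6 * 0.1448581922
= 1.390638645 g/L
Extracted = 9.6 - 1.390638645 = 8.209361355 g/L
Extraction % = 8.209361355 / 9.6 * 100
= 85.5142%


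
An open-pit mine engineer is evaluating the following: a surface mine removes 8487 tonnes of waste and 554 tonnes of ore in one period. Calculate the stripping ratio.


15.3195

Stripping ratio = waste tonnage / ore tonnage
= 8487 / 554
= 15.3195


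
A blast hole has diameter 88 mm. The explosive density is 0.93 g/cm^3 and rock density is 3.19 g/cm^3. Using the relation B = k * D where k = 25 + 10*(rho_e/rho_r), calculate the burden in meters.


2.4566 m

First, compute k:
rho_e / rho_r = 0.93 / 3.19 = 0.2915360502
k = 25 + 10 * 0.2915360502 = 27.9153605
Then, compute burden:
B = k * D / 1000 = 27.9153605 * 88 / 1000
= 2456.551724 / 1000
= 2.4566 m


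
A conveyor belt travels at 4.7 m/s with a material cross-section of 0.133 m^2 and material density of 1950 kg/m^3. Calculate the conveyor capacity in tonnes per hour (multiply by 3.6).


Volumetric flow = speed * area
= 4.7 * 0.133 = 0.6251 m^3/s
Mass flow = volumetric * density
= 0.6251 * 1950 = 1218.945 kg/s
Convert to t/h: multiply by 3.6
Capacity = 1218.945 * 3.6
= 4388.202 t/h

4388.202 t/h


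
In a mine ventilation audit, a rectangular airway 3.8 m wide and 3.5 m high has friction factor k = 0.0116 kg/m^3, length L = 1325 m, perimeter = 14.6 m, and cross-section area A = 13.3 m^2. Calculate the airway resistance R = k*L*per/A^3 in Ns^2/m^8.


Compute the numerator:
k * L * per = 0.0116 * 1325 * 14.6
= 224.402
Compute the denominator:
A^3 = 13.3^3 = 2352.637
Resistance:
R = 224.402 / 2352.637
= 0.0954 Ns^2/m^8

0.0954 Ns^2/m^8


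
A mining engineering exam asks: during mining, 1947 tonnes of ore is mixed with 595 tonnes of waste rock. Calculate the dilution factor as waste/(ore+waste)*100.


Total material = ore + waste
= 1947 + 595 = 2542 tonnes
Dilution = waste / total * 100
= 595 / 2542 * 100
= 0.2340676633 * 100
= 23.4068%

23.4068%


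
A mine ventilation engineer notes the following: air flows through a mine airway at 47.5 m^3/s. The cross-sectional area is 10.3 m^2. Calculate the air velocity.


Velocity = flow rate / cross-sectional area
= 47.5 / 10.3
= 4.6117 m/s

4.6117 m/s


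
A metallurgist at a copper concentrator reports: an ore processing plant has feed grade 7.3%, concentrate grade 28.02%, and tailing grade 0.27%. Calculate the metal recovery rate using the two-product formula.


Using the two-product formula:
R = 100 * c * (f - t) / (f * (c - t))
Numerator = 100 * 28.02 * (7.3 - 0.27)
= 100 * 28.02 * 7.03
= 19698.06
Denominator = 7.3 * (28.02 - 0.27)
= 7.3 * 27.75
= 202.575
R = 19698.06 / 202.575
= 97.2384%

97.2384%


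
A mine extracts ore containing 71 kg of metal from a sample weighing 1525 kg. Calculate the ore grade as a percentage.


Ore grade = (metal mass / ore mass) * 100
= (71 / 1525) * 100
= 0.04655737705 * 100
= 4.6557%

4.6557%


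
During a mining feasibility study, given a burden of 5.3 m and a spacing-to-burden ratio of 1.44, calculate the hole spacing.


7.632 m

Spacing = burden * ratio
= 5.3 * 1.44
= 7.632 m


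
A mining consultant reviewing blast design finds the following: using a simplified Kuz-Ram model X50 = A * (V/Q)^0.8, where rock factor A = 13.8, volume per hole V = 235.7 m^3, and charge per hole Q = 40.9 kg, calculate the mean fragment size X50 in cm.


56.0258 cm

Compute V/Q:
V/Q = 235.7 / 40.9 = 5.762836186
Raise to the power 0.8:
(V/Q)^0.8 = 5.762836186^0.8 = 4.059840948
Multiply by A:
X50 = 13.8 * 4.059840948
= 56.0258 cm
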